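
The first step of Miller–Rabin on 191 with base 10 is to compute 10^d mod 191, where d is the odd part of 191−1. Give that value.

1

191 − 1 = 190 = 2^1 · 95, so d = 95.
10^1 ≡ 10 (mod 191)
10^2 ≡ 10^2 = 100 ≡ 100 (mod 191)
10^4 ≡ 100^2 = 10000 ≡ 68 (mod 191)
10^8 ≡ 68^2 = 4624 ≡ 40 (mod 191)
10^16 ≡ 40^2 = 1600 ≡ 72 (mod 191)
10^32 ≡ 72^2 = 5184 ≡ 27 (mod 191)
10^64 ≡ 27^2 = 729 ≡ 156 (mod 191)
95 = 64 + 16 + 8 + 4 + 2 + 1 in binary powers of 2.
So 10^95 ≡ 156 · 72 · 40 · 68 · 100 · 10 ≡ 1 (mod 191).
Since 10^d ≡ 1 (mod 191), base 10 does not prove 191 composite.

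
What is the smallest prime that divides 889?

889 is odd.
Digit sum 25, not divisible by 3.
Ends in 9: not divisible by 5.
7: 889 = 7·127

7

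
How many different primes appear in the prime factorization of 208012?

5

208012 = 2^2 · 52003
52003 = 7 · 7429
7429 = 17 · 437
437 = 19 · 23
208012 = 2^2 · 7 · 17 · 19 · 23, which has 5 distinct prime factors.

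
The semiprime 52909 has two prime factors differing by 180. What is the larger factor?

337

Since p = q + 180, we have 52909 = q(q + 180), so q² + 180q − 52909 = 0.
Discriminant: 180² + 4·52909 = 32400 + 211636 = 244036; √244036 = 494.
q = (−180 + 494)/2 = 157, and p = q + 180 = 337.
Check: 157 · 337 = 52909.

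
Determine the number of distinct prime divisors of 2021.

2

2021 = 43 · 47
2021 = 43 · 47, which has 2 distinct prime factors.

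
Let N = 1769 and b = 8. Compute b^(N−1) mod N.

935

8^1 ≡ 8 (mod 1769)
8^2 ≡ 8^2 = 64 ≡ 64 (mod 1769)
8^4 ≡ 64^2 = 4096 ≡ 558 (mod 1769)
8^8 ≡ 558^2 = 311364 ≡ 20 (mod 1769)
8^16 ≡ 20^2 = 400 ≡ 400 (mod 1769)
8^32 ≡ 400^2 = 160000 ≡ 790 (mod 1769)
8^64 ≡ 790^2 = 624100 ≡ 1412 (mod 1769)
8^128 ≡ 1412^2 = 1993744 ≡ 81 (mod 1769)
8^256 ≡ 81^2 = 6561 ≡ 1254 (mod 1769)
8^512 ≡ 1254^2 = 1572516 ≡ 1644 (mod 1769)
8^1024 ≡ 1644^2 = 2702736 ≡ 1473 (mod 1769)
1768 = 1024 + 512 + 128 + 64 + 32 + 8 in binary powers of 2.
So 8^1768 ≡ 1473 · 1644 · 81 · 1412 · 790 · 20 ≡ 935 (mod 1769).
Since 935 ≠ 1, base 8 is a Fermat witness: 1769 is composite.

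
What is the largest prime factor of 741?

741 = 3 · 247
247 = 13 · 19
19 is prime.
So 741 = 3 · 13 · 19; the largest prime factor is 19.

19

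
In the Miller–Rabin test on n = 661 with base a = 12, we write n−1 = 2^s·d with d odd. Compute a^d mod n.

661 − 1 = 660 = 2^2 · 165, so d = 165.
12^1 ≡ 12 (mod 661)
12^2 ≡ 12^2 = 144 ≡ 144 (mod 661)
12^4 ≡ 144^2 = 20736 ≡ 245 (mod 661)
12^8 ≡ 245^2 = 60025 ≡ 535 (mod 661)
12^16 ≡ 535^2 = 286225 ≡ 12 (mod 661)
12^32 ≡ 12^2 = 144 ≡ 144 (mod 661)
12^64 ≡ 144^2 = 20736 ≡ 245 (mod 661)
12^128 ≡ 245^2 = 60025 ≡ 535 (mod 661)
165 = 128 + 32 + 4 + 1 in binary powers of 2.
So 12^165 ≡ 535 · 144 · 245 · 12 ≡ 1 (mod 661).
Since 12^d ≡ 1 (mod 661), base 12 does not prove 661 composite.

1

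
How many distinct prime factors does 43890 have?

6

43890 = 2 · 21945
21945 = 3 · 7315
7315 = 5 · 1463
1463 = 7 · 209
209 = 11 · 19
43890 = 2 · 3 · 5 · 7 · 11 · 19, which has 6 distinct prime factors.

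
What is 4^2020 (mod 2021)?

4^1 ≡ 4 (mod 2021)
4^2 ≡ 4^2 = 16 ≡ 16 (mod 2021)
4^4 ≡ 16^2 = 256 ≡ 256 (mod 2021)
4^8 ≡ 256^2 = 65536 ≡ 864 (mod 2021)
4^16 ≡ 864^2 = 746496 ≡ 747 (mod 2021)
4^32 ≡ 747^2 = 558009 ≡ 213 (mod 2021)
4^64 ≡ 213^2 = 45369 ≡ 907 (mod 2021)
4^128 ≡ 907^2 = 822649 ≡ 102 (mod 2021)
4^256 ≡ 102^2 = 10404 ≡ 299 (mod 2021)
4^512 ≡ 299^2 = 89401 ≡ 477 (mod 2021)
4^1024 ≡ 477^2 = 227529 ≡ 1177 (mod 2021)
2020 = 1024 + 512 + 256 + 128 + 64 + 32 + 4 in binary powers of 2.
So 4^2020 ≡ 1177 · 477 · 299 · 102 · 907 · 213 · 256 ≡ 385 (mod 2021).
Since 385 ≠ 1, base 4 is a Fermat witness: 2021 is composite.

385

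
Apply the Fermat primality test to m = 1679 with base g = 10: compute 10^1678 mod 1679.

995

10^1 ≡ 10 (mod 1679)
10^2 ≡ 10^2 = 100 ≡ 100 (mod 1679)
10^4 ≡ 100^2 = 10000 ≡ 1605 (mod 1679)
10^8 ≡ 1605^2 = 2576025 ≡ 439 (mod 1679)
10^16 ≡ 439^2 = 192721 ≡ 1315 (mod 1679)
10^32 ≡ 1315^2 = 1729225 ≡ 1534 (mod 1679)
10^64 ≡ 1534^2 = 2353156 ≡ 877 (mod 1679)
10^128 ≡ 877^2 = 769129 ≡ 147 (mod 1679)
10^256 ≡ 147^2 = 21609 ≡ 1461 (mod 1679)
10^512 ≡ 1461^2 = 2134521 ≡ 512 (mod 1679)
10^1024 ≡ 512^2 = 262144 ≡ 220 (mod 1679)
1678 = 1024 + 512 + 128 + 8 + 4 + 2 in binary powers of 2.
So 10^1678 ≡ 220 · 512 · 147 · 439 · 1605 · 100 ≡ 995 (mod 1679).
Since 995 ≠ 1, base 10 is a Fermat witness: 1679 is composite.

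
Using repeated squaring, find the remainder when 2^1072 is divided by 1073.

604

2^1 ≡ 2 (mod 1073)
2^2 ≡ 2^2 = 4 ≡ 4 (mod 1073)
2^4 ≡ 4^2 = 16 ≡ 16 (mod 1073)
2^8 ≡ 16^2 = 256 ≡ 256 (mod 1073)
2^16 ≡ 256^2 = 65536 ≡ 83 (mod 1073)
2^32 ≡ 83^2 = 6889 ≡ 451 (mod 1073)
2^64 ≡ 451^2 = 203401 ≡ 604 (mod 1073)
2^128 ≡ 604^2 = 364816 ≡ 1069 (mod 1073)
2^256 ≡ 1069^2 = 1142761 ≡ 16 (mod 1073)
2^512 ≡ 16^2 = 256 ≡ 256 (mod 1073)
2^1024 ≡ 256^2 = 65536 ≡ 83 (mod 1073)
1072 = 1024 + 32 + 16 in binary powers of 2.
So 2^1072 ≡ 83 · 451 · 83 ≡ 604 (mod 1073).
Since 604 ≠ 1, base 2 is a Fermat witness: 1073 is composite.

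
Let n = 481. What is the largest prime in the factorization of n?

37

481 = 13 · 37
37 is prime.
So 481 = 13 · 37; the largest prime factor is 37.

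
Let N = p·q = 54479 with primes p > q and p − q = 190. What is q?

Since p = q + 190, we have 54479 = q(q + 190), so q² + 190q − 54479 = 0.
Discriminant: 190² + 4·54479 = 36100 + 217916 = 254016; √254016 = 504.
q = (−190 + 504)/2 = 157, and p = q + 190 = 347.
Check: 157 · 347 = 54479.

157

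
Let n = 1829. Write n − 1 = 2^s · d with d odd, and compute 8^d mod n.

157

1829 − 1 = 1828 = 2^2 · 457, so d = 457.
8^1 ≡ 8 (mod 1829)
8^2 ≡ 8^2 = 64 ≡ 64 (mod 1829)
8^4 ≡ 64^2 = 4096 ≡ 438 (mod 1829)
8^8 ≡ 438^2 = 191844 ≡ 1628 (mod 1829)
8^16 ≡ 1628^2 = 2650384 ≡ 163 (mod 1829)
8^32 ≡ 163^2 = 26569 ≡ 963 (mod 1829)
8^64 ≡ 963^2 = 927369 ≡ 66 (mod 1829)
8^128 ≡ 66^2 = 4356 ≡ 698 (mod 1829)
8^256 ≡ 698^2 = 487204 ≡ 690 (mod 1829)
457 = 256 + 128 + 64 + 8 + 1 in binary powers of 2.
So 8^457 ≡ 690 · 698 · 66 · 1628 · 8 ≡ 157 (mod 1829).
Squaring chain: 157 → 872; never reaches −1, so base 8 is a Miller–Rabin witness that 1829 is composite.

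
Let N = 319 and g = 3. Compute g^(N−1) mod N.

5

3^1 ≡ 3 (mod 319)
3^2 ≡ 3^2 = 9 ≡ 9 (mod 319)
3^4 ≡ 9^2 = 81 ≡ 81 (mod 319)
3^8 ≡ 81^2 = 6561 ≡ 181 (mod 319)
3^16 ≡ 181^2 = 32761 ≡ 223 (mod 319)
3^32 ≡ 223^2 = 49729 ≡ 284 (mod 319)
3^64 ≡ 284^2 = 80656 ≡ 268 (mod 319)
3^128 ≡ 268^2 = 71824 ≡ 49 (mod 319)
3^256 ≡ 49^2 = 2401 ≡ 168 (mod 319)
318 = 256 + 32 + 16 + 8 + 4 + 2 in binary powers of 2.
So 3^318 ≡ 168 · 284 · 223 · 181 · 81 · 9 ≡ 5 (mod 319).
Since 5 ≠ 1, base 3 is a Fermat witness: 319 is composite.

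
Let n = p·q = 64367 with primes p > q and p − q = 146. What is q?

191

Since p = q + 146, we have 64367 = q(q + 146), so q² + 146q − 64367 = 0.
Discriminant: 146² + 4·64367 = 21316 + 257468 = 278784; √278784 = 528.
q = (−146 + 528)/2 = 191, and p = q + 146 = 337.
Check: 191 · 337 = 64367.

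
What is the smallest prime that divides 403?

403 is odd.
Digit sum 7, not divisible by 3.
Ends in 3: not divisible by 5.
7: 403 = 7·57 + 4
11: 403 = 11·36 + 7
13: 403 = 13·31

13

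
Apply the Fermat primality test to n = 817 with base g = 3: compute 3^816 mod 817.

3^1 ≡ 3 (mod 817)
3^2 ≡ 3^2 = 9 ≡ 9 (mod 817)
3^4 ≡ 9^2 = 81 ≡ 81 (mod 817)
3^8 ≡ 81^2 = 6561 ≡ 25 (mod 817)
3^16 ≡ 25^2 = 625 ≡ 625 (mod 817)
3^32 ≡ 625^2 = 390625 ≡ 99 (mod 817)
3^64 ≡ 99^2 = 9801 ≡ 814 (mod 817)
3^128 ≡ 814^2 = 662596 ≡ 9 (mod 817)
3^256 ≡ 9^2 = 81 ≡ 81 (mod 817)
3^512 ≡ 81^2 = 6561 ≡ 25 (mod 817)
816 = 512 + 256 + 32 + 16 in binary powers of 2.
So 3^816 ≡ 25 · 81 · 99 · 625 ≡ 121 (mod 817).
Since 121 ≠ 1, base 3 is a Fermat witness: 817 is composite.

121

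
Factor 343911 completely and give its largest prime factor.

67

343911 = 3 · 114637
114637 = 29 · 3953
3953 = 59 · 67
67 is prime.
So 343911 = 3 · 29 · 59 · 67; the largest prime factor is 67.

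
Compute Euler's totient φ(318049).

303600

Factor: 318049 = 47 · 67 · 101.
φ(318049) = (47−1) · (67−1) · (101−1) = 46 · 66 · 100 = 303600.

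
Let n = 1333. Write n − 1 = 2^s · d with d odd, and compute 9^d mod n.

1225

1333 − 1 = 1332 = 2^2 · 333, so d = 333.
9^1 ≡ 9 (mod 1333)
9^2 ≡ 9^2 = 81 ≡ 81 (mod 1333)
9^4 ≡ 81^2 = 6561 ≡ 1229 (mod 1333)
9^8 ≡ 1229^2 = 1510441 ≡ 152 (mod 1333)
9^16 ≡ 152^2 = 23104 ≡ 443 (mod 1333)
9^32 ≡ 443^2 = 196249 ≡ 298 (mod 1333)
9^64 ≡ 298^2 = 88804 ≡ 826 (mod 1333)
9^128 ≡ 826^2 = 682276 ≡ 1113 (mod 1333)
9^256 ≡ 1113^2 = 1238769 ≡ 412 (mod 1333)
333 = 256 + 64 + 8 + 4 + 1 in binary powers of 2.
So 9^333 ≡ 412 · 826 · 152 · 1229 · 9 ≡ 1225 (mod 1333).
Squaring chain: 1225 → 1000; never reaches −1, so base 9 is a Miller–Rabin witness that 1333 is composite.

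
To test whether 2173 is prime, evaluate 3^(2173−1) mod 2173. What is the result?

122

3^1 ≡ 3 (mod 2173)
3^2 ≡ 3^2 = 9 ≡ 9 (mod 2173)
3^4 ≡ 9^2 = 81 ≡ 81 (mod 2173)
3^8 ≡ 81^2 = 6561 ≡ 42 (mod 2173)
3^16 ≡ 42^2 = 1764 ≡ 1764 (mod 2173)
3^32 ≡ 1764^2 = 3111696 ≡ 2133 (mod 2173)
3^64 ≡ 2133^2 = 4549689 ≡ 1600 (mod 2173)
3^128 ≡ 1600^2 = 2560000 ≡ 206 (mod 2173)
3^256 ≡ 206^2 = 42436 ≡ 1149 (mod 2173)
3^512 ≡ 1149^2 = 1320201 ≡ 1190 (mod 2173)
3^1024 ≡ 1190^2 = 1416100 ≡ 1477 (mod 2173)
3^2048 ≡ 1477^2 = 2181529 ≡ 2010 (mod 2173)
2172 = 2048 + 64 + 32 + 16 + 8 + 4 in binary powers of 2.
So 3^2172 ≡ 2010 · 1600 · 2133 · 1764 · 42 · 81 ≡ 122 (mod 2173).
Since 122 ≠ 1, base 3 is a Fermat witness: 2173 is composite.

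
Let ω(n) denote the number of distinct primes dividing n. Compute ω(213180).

6

213180 = 2^2 · 53295
53295 = 3 · 17765
17765 = 5 · 3553
3553 = 11 · 323
323 = 17 · 19
213180 = 2^2 · 3 · 5 · 11 · 17 · 19, which has 6 distinct prime factors.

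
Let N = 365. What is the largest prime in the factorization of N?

365 = 5 · 73
73 is prime.
So 365 = 5 · 73; the largest prime factor is 73.

73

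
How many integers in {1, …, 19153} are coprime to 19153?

18868

Factor: 19153 = 107 · 179.
φ(19153) = (107−1) · (179−1) = 106 · 178 = 18868.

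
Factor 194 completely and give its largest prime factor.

194 = 2 · 97
97 is prime.
So 194 = 2 · 97; the largest prime factor is 97.

97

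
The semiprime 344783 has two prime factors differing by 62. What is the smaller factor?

Since p = q + 62, we have 344783 = q(q + 62), so q² + 62q − 344783 = 0.
Discriminant: 62² + 4·344783 = 3844 + 1379132 = 1382976; √1382976 = 1176.
q = (−62 + 1176)/2 = 557, and p = q + 62 = 619.
Check: 557 · 619 = 344783.

557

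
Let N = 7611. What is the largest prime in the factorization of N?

7611 = 3 · 2537
2537 = 43 · 59
59 is prime.
So 7611 = 3 · 43 · 59; the largest prime factor is 59.

59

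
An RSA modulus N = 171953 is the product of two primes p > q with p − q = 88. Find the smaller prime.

Since p = q + 88, we have 171953 = q(q + 88), so q² + 88q − 171953 = 0.
Discriminant: 88² + 4·171953 = 7744 + 687812 = 695556; √695556 = 834.
q = (−88 + 834)/2 = 373, and p = q + 88 = 461.
Check: 373 · 461 = 171953.

373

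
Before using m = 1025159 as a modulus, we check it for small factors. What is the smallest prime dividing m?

37

1025159 is odd.
Digit sum 23, not divisible by 3.
Ends in 9: not divisible by 5.
7: 1025159 = 7·146451 + 2
11: 1025159 = 11·93196 + 3
13: 1025159 = 13·78858 + 5
17: 1025159 = 17·60303 + 8
19: 1025159 = 19·53955 + 14
23: 1025159 = 23·44572 + 3
29: 1025159 = 29·35350 + 9
31: 1025159 = 31·33069 + 20
37: 1025159 = 37·27707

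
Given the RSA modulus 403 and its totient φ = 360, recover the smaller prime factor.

13

φ(n) = (p−1)(q−1) = n − (p+q) + 1, so p + q = 403 − 360 + 1 = 44.
p and q are the roots of t² − 44t + 403 = 0.
Discriminant: 44² − 4·403 = 1936 − 1612 = 324; √324 = 18.
q = (44 − 18)/2 = 13, p = (44 + 18)/2 = 31.
Check: 13 · 31 = 403.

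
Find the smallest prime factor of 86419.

89

86419 is odd.
Digit sum 28, not divisible by 3.
Ends in 9: not divisible by 5.
7: 86419 = 7·12345 + 4
11: 86419 = 11·7856 + 3
13: 86419 = 13·6647 + 8
17: 86419 = 17·5083 + 8
19: 86419 = 19·4548 + 7
23: 86419 = 23·3757 + 8
29: 86419 = 29·2979 + 28
31: 86419 = 31·2787 + 22
37: 86419 = 37·2335 + 24
41: 86419 = 41·2107 + 32
43: 86419 = 43·2009 + 32
47: 86419 = 47·1838 + 33
53: 86419 = 53·1630 + 29
59: 86419 = 59·1464 + 43
61: 86419 = 61·1416 + 43
67: 86419 = 67·1289 + 56
71: 86419 = 71·1217 + 12
73: 86419 = 73·1183 + 60
79: 86419 = 79·1093 + 72
83: 86419 = 83·1041 + 16
89: 86419 = 89·971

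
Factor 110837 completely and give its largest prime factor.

79

110837 = 23 · 4819
4819 = 61 · 79
79 is prime.
So 110837 = 23 · 61 · 79; the largest prime factor is 79.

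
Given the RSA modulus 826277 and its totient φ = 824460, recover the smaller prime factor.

907

φ(n) = (p−1)(q−1) = n − (p+q) + 1, so p + q = 826277 − 824460 + 1 = 1818.
p and q are the roots of t² − 1818t + 826277 = 0.
Discriminant: 1818² − 4·826277 = 3305124 − 3305108 = 16; √16 = 4.
q = (1818 − 4)/2 = 907, p = (1818 + 4)/2 = 911.
Check: 907 · 911 = 826277.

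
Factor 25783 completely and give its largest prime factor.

25783 = 19 · 1357
1357 = 23 · 59
59 is prime.
So 25783 = 19 · 23 · 59; the largest prime factor is 59.

59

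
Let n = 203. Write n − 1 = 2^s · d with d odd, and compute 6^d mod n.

203 − 1 = 202 = 2^1 · 101, so d = 101.
6^1 ≡ 6 (mod 203)
6^2 ≡ 6^2 = 36 ≡ 36 (mod 203)
6^4 ≡ 36^2 = 1296 ≡ 78 (mod 203)
6^8 ≡ 78^2 = 6084 ≡ 197 (mod 203)
6^16 ≡ 197^2 = 38809 ≡ 36 (mod 203)
6^32 ≡ 36^2 = 1296 ≡ 78 (mod 203)
6^64 ≡ 78^2 = 6084 ≡ 197 (mod 203)
101 = 64 + 32 + 4 + 1 in binary powers of 2.
So 6^101 ≡ 197 · 78 · 78 · 6 ≡ 13 (mod 203).
Squaring chain: 13; never reaches −1, so base 6 is a Miller–Rabin witness that 203 is composite.

13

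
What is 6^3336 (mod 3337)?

6^1 ≡ 6 (mod 3337)
6^2 ≡ 6^2 = 36 ≡ 36 (mod 3337)
6^4 ≡ 36^2 = 1296 ≡ 1296 (mod 3337)
6^8 ≡ 1296^2 = 1679616 ≡ 1105 (mod 3337)
6^16 ≡ 1105^2 = 1221025 ≡ 3020 (mod 3337)
6^32 ≡ 3020^2 = 9120400 ≡ 379 (mod 3337)
6^64 ≡ 379^2 = 143641 ≡ 150 (mod 3337)
6^128 ≡ 150^2 = 22500 ≡ 2478 (mod 3337)
6^256 ≡ 2478^2 = 6140484 ≡ 404 (mod 3337)
6^512 ≡ 404^2 = 163216 ≡ 3040 (mod 3337)
6^1024 ≡ 3040^2 = 9241600 ≡ 1447 (mod 3337)
6^2048 ≡ 1447^2 = 2093809 ≡ 1510 (mod 3337)
3336 = 2048 + 1024 + 256 + 8 in binary powers of 2.
So 6^3336 ≡ 1510 · 1447 · 404 · 1105 ≡ 617 (mod 3337).
Since 617 ≠ 1, base 6 is a Fermat witness: 3337 is composite.

617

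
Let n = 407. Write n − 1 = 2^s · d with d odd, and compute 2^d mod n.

407 − 1 = 406 = 2^1 · 203, so d = 203.
2^1 ≡ 2 (mod 407)
2^2 ≡ 2^2 = 4 ≡ 4 (mod 407)
2^4 ≡ 4^2 = 16 ≡ 16 (mod 407)
2^8 ≡ 16^2 = 256 ≡ 256 (mod 407)
2^16 ≡ 256^2 = 65536 ≡ 9 (mod 407)
2^32 ≡ 9^2 = 81 ≡ 81 (mod 407)
2^64 ≡ 81^2 = 6561 ≡ 49 (mod 407)
2^128 ≡ 49^2 = 2401 ≡ 366 (mod 407)
203 = 128 + 64 + 8 + 2 + 1 in binary powers of 2.
So 2^203 ≡ 366 · 49 · 256 · 4 · 2 ≡ 338 (mod 407).
Squaring chain: 338; never reaches −1, so base 2 is a Miller–Rabin witness that 407 is composite.

338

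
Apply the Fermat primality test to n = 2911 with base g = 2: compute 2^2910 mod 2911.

2^1 ≡ 2 (mod 2911)
2^2 ≡ 2^2 = 4 ≡ 4 (mod 2911)
2^4 ≡ 4^2 = 16 ≡ 16 (mod 2911)
2^8 ≡ 16^2 = 256 ≡ 256 (mod 2911)
2^16 ≡ 256^2 = 65536 ≡ 1494 (mod 2911)
2^32 ≡ 1494^2 = 2232036 ≡ 2210 (mod 2911)
2^64 ≡ 2210^2 = 4884100 ≡ 2353 (mod 2911)
2^128 ≡ 2353^2 = 5536609 ≡ 2798 (mod 2911)
2^256 ≡ 2798^2 = 7828804 ≡ 1125 (mod 2911)
2^512 ≡ 1125^2 = 1265625 ≡ 2251 (mod 2911)
2^1024 ≡ 2251^2 = 5067001 ≡ 1861 (mod 2911)
2^2048 ≡ 1861^2 = 3463321 ≡ 2142 (mod 2911)
2910 = 2048 + 512 + 256 + 64 + 16 + 8 + 4 + 2 in binary powers of 2.
So 2^2910 ≡ 2142 · 2251 · 1125 · 2353 · 1494 · 256 · 16 · 4 ≡ 245 (mod 2911).
Since 245 ≠ 1, base 2 is a Fermat witness: 2911 is composite.

245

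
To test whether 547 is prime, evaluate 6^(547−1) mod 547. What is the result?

1

6^1 ≡ 6 (mod 547)
6^2 ≡ 6^2 = 36 ≡ 36 (mod 547)
6^4 ≡ 36^2 = 1296 ≡ 202 (mod 547)
6^8 ≡ 202^2 = 40804 ≡ 326 (mod 547)
6^16 ≡ 326^2 = 106276 ≡ 158 (mod 547)
6^32 ≡ 158^2 = 24964 ≡ 349 (mod 547)
6^64 ≡ 349^2 = 121801 ≡ 367 (mod 547)
6^128 ≡ 367^2 = 134689 ≡ 127 (mod 547)
6^256 ≡ 127^2 = 16129 ≡ 266 (mod 547)
6^512 ≡ 266^2 = 70756 ≡ 193 (mod 547)
546 = 512 + 32 + 2 in binary powers of 2.
So 6^546 ≡ 193 · 349 · 36 ≡ 1 (mod 547).
Since the result is 1, base 6 gives no evidence that 547 is composite.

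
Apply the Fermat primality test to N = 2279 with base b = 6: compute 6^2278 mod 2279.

6^1 ≡ 6 (mod 2279)
6^2 ≡ 6^2 = 36 ≡ 36 (mod 2279)
6^4 ≡ 36^2 = 1296 ≡ 1296 (mod 2279)
6^8 ≡ 1296^2 = 1679616 ≡ 2272 (mod 2279)
6^16 ≡ 2272^2 = 5161984 ≡ 49 (mod 2279)
6^32 ≡ 49^2 = 2401 ≡ 122 (mod 2279)
6^64 ≡ 122^2 = 14884 ≡ 1210 (mod 2279)
6^128 ≡ 1210^2 = 1464100 ≡ 982 (mod 2279)
6^256 ≡ 982^2 = 964324 ≡ 307 (mod 2279)
6^512 ≡ 307^2 = 94249 ≡ 810 (mod 2279)
6^1024 ≡ 810^2 = 656100 ≡ 2027 (mod 2279)
6^2048 ≡ 2027^2 = 4108729 ≡ 1971 (mod 2279)
2278 = 2048 + 128 + 64 + 32 + 4 + 2 in binary powers of 2.
So 6^2278 ≡ 1971 · 982 · 1210 · 122 · 1296 · 36 ≡ 49 (mod 2279).
Since 49 ≠ 1, base 6 is a Fermat witness: 2279 is composite.

49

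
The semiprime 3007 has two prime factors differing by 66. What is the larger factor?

Since p = q + 66, we have 3007 = q(q + 66), so q² + 66q − 3007 = 0.
Discriminant: 66² + 4·3007 = 4356 + 12028 = 16384; √16384 = 128.
q = (−66 + 128)/2 = 31, and p = q + 66 = 97.
Check: 31 · 97 = 3007.

97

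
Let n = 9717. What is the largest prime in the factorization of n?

9717 = 3 · 3239
3239 = 41 · 79
79 is prime.
So 9717 = 3 · 41 · 79; the largest prime factor is 79.

79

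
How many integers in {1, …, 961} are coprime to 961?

930

Factor: 961 = 31^2.
φ(961) = 31^1·(31−1) = 930.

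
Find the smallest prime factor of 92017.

92017 is odd.
Digit sum 19, not divisible by 3.
Ends in 7: not divisible by 5.
7: 92017 = 7·13145 + 2
11: 92017 = 11·8365 + 2
13: 92017 = 13·7078 + 3
17: 92017 = 17·5412 + 13
19: 92017 = 19·4843

19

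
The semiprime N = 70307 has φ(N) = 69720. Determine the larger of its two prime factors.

φ(n) = (p−1)(q−1) = n − (p+q) + 1, so p + q = 70307 − 69720 + 1 = 588.
p and q are the roots of t² − 588t + 70307 = 0.
Discriminant: 588² − 4·70307 = 345744 − 281228 = 64516; √64516 = 254.
q = (588 − 254)/2 = 167, p = (588 + 254)/2 = 421.
Check: 167 · 421 = 70307.

421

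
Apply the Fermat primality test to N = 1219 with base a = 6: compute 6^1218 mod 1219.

731

6^1 ≡ 6 (mod 1219)
6^2 ≡ 6^2 = 36 ≡ 36 (mod 1219)
6^4 ≡ 36^2 = 1296 ≡ 77 (mod 1219)
6^8 ≡ 77^2 = 5929 ≡ 1053 (mod 1219)
6^16 ≡ 1053^2 = 1108809 ≡ 738 (mod 1219)
6^32 ≡ 738^2 = 544644 ≡ 970 (mod 1219)
6^64 ≡ 970^2 = 940900 ≡ 1051 (mod 1219)
6^128 ≡ 1051^2 = 1104601 ≡ 187 (mod 1219)
6^256 ≡ 187^2 = 34969 ≡ 837 (mod 1219)
6^512 ≡ 837^2 = 700569 ≡ 863 (mod 1219)
6^1024 ≡ 863^2 = 744769 ≡ 1179 (mod 1219)
1218 = 1024 + 128 + 64 + 2 in binary powers of 2.
So 6^1218 ≡ 1179 · 187 · 1051 · 36 ≡ 731 (mod 1219).
Since 731 ≠ 1, base 6 is a Fermat witness: 1219 is composite.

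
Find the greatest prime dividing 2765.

2765 = 5 · 553
553 = 7 · 79
79 is prime.
So 2765 = 5 · 7 · 79; the largest prime factor is 79.

79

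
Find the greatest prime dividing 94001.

94001 = 23 · 4087
4087 = 61 · 67
67 is prime.
So 94001 = 23 · 61 · 67; the largest prime factor is 67.

67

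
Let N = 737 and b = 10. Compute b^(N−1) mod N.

23

10^1 ≡ 10 (mod 737)
10^2 ≡ 10^2 = 100 ≡ 100 (mod 737)
10^4 ≡ 100^2 = 10000 ≡ 419 (mod 737)
10^8 ≡ 419^2 = 175561 ≡ 155 (mod 737)
10^16 ≡ 155^2 = 24025 ≡ 441 (mod 737)
10^32 ≡ 441^2 = 194481 ≡ 650 (mod 737)
10^64 ≡ 650^2 = 422500 ≡ 199 (mod 737)
10^128 ≡ 199^2 = 39601 ≡ 540 (mod 737)
10^256 ≡ 540^2 = 291600 ≡ 485 (mod 737)
10^512 ≡ 485^2 = 235225 ≡ 122 (mod 737)
736 = 512 + 128 + 64 + 32 in binary powers of 2.
So 10^736 ≡ 122 · 540 · 199 · 650 ≡ 23 (mod 737).
Since 23 ≠ 1, base 10 is a Fermat witness: 737 is composite.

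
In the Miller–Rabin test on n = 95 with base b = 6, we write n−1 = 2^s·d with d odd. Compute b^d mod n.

36

95 − 1 = 94 = 2^1 · 47, so d = 47.
6^1 ≡ 6 (mod 95)
6^2 ≡ 6^2 = 36 ≡ 36 (mod 95)
6^4 ≡ 36^2 = 1296 ≡ 61 (mod 95)
6^8 ≡ 61^2 = 3721 ≡ 16 (mod 95)
6^16 ≡ 16^2 = 256 ≡ 66 (mod 95)
6^32 ≡ 66^2 = 4356 ≡ 81 (mod 95)
47 = 32 + 8 + 4 + 2 + 1 in binary powers of 2.
So 6^47 ≡ 81 · 16 · 61 · 36 · 6 ≡ 36 (mod 95).
Squaring chain: 36; never reaches −1, so base 6 is a Miller–Rabin witness that 95 is composite.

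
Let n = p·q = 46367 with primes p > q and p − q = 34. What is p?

Since p = q + 34, we have 46367 = q(q + 34), so q² + 34q − 46367 = 0.
Discriminant: 34² + 4·46367 = 1156 + 185468 = 186624; √186624 = 432.
q = (−34 + 432)/2 = 199, and p = q + 34 = 233.
Check: 199 · 233 = 46367.

233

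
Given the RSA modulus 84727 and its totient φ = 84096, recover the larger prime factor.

439

φ(n) = (p−1)(q−1) = n − (p+q) + 1, so p + q = 84727 − 84096 + 1 = 632.
p and q are the roots of t² − 632t + 84727 = 0.
Discriminant: 632² − 4·84727 = 399424 − 338908 = 60516; √60516 = 246.
q = (632 − 246)/2 = 193, p = (632 + 246)/2 = 439.
Check: 193 · 439 = 84727.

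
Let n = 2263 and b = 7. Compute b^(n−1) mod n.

1287

7^1 ≡ 7 (mod 2263)
7^2 ≡ 7^2 = 49 ≡ 49 (mod 2263)
7^4 ≡ 49^2 = 2401 ≡ 138 (mod 2263)
7^8 ≡ 138^2 = 19044 ≡ 940 (mod 2263)
7^16 ≡ 940^2 = 883600 ≡ 1030 (mod 2263)
7^32 ≡ 1030^2 = 1060900 ≡ 1816 (mod 2263)
7^64 ≡ 1816^2 = 3297856 ≡ 665 (mod 2263)
7^128 ≡ 665^2 = 442225 ≡ 940 (mod 2263)
7^256 ≡ 940^2 = 883600 ≡ 1030 (mod 2263)
7^512 ≡ 1030^2 = 1060900 ≡ 1816 (mod 2263)
7^1024 ≡ 1816^2 = 3297856 ≡ 665 (mod 2263)
7^2048 ≡ 665^2 = 442225 ≡ 940 (mod 2263)
2262 = 2048 + 128 + 64 + 16 + 4 + 2 in binary powers of 2.
So 7^2262 ≡ 940 · 940 · 665 · 1030 · 138 · 49 ≡ 1287 (mod 2263).
Since 1287 ≠ 1, base 7 is a Fermat witness: 2263 is composite.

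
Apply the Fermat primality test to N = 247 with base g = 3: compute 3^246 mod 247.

144

3^1 ≡ 3 (mod 247)
3^2 ≡ 3^2 = 9 ≡ 9 (mod 247)
3^4 ≡ 9^2 = 81 ≡ 81 (mod 247)
3^8 ≡ 81^2 = 6561 ≡ 139 (mod 247)
3^16 ≡ 139^2 = 19321 ≡ 55 (mod 247)
3^32 ≡ 55^2 = 3025 ≡ 61 (mod 247)
3^64 ≡ 61^2 = 3721 ≡ 16 (mod 247)
3^128 ≡ 16^2 = 256 ≡ 9 (mod 247)
246 = 128 + 64 + 32 + 16 + 4 + 2 in binary powers of 2.
So 3^246 ≡ 9 · 16 · 61 · 55 · 81 · 9 ≡ 144 (mod 247).
Since 144 ≠ 1, base 3 is a Fermat witness: 247 is composite.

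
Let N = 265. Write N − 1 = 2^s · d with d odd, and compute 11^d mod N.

131

265 − 1 = 264 = 2^3 · 33, so d = 33.
11^1 ≡ 11 (mod 265)
11^2 ≡ 11^2 = 121 ≡ 121 (mod 265)
11^4 ≡ 121^2 = 14641 ≡ 66 (mod 265)
11^8 ≡ 66^2 = 4356 ≡ 116 (mod 265)
11^16 ≡ 116^2 = 13456 ≡ 206 (mod 265)
11^32 ≡ 206^2 = 42436 ≡ 36 (mod 265)
33 = 32 + 1 in binary powers of 2.
So 11^33 ≡ 36 · 11 ≡ 131 (mod 265).
Squaring chain: 131 → 201 → 121; never reaches −1, so base 11 is a Miller–Rabin witness that 265 is composite.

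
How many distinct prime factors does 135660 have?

6

135660 = 2^2 · 33915
33915 = 3 · 11305
11305 = 5 · 2261
2261 = 7 · 323
323 = 17 · 19
135660 = 2^2 · 3 · 5 · 7 · 17 · 19, which has 6 distinct prime factors.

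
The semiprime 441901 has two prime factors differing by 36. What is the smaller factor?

Since p = q + 36, we have 441901 = q(q + 36), so q² + 36q − 441901 = 0.
Discriminant: 36² + 4·441901 = 1296 + 1767604 = 1768900; √1768900 = 1330.
q = (−36 + 1330)/2 = 647, and p = q + 36 = 683.
Check: 647 · 683 = 441901.

647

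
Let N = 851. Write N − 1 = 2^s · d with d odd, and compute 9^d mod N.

851 − 1 = 850 = 2^1 · 425, so d = 425.
9^1 ≡ 9 (mod 851)
9^2 ≡ 9^2 = 81 ≡ 81 (mod 851)
9^4 ≡ 81^2 = 6561 ≡ 604 (mod 851)
9^8 ≡ 604^2 = 364816 ≡ 588 (mod 851)
9^16 ≡ 588^2 = 345744 ≡ 238 (mod 851)
9^32 ≡ 238^2 = 56644 ≡ 478 (mod 851)
9^64 ≡ 478^2 = 228484 ≡ 416 (mod 851)
9^128 ≡ 416^2 = 173056 ≡ 303 (mod 851)
9^256 ≡ 303^2 = 91809 ≡ 752 (mod 851)
425 = 256 + 128 + 32 + 8 + 1 in binary powers of 2.
So 9^425 ≡ 752 · 303 · 478 · 588 · 9 ≡ 303 (mod 851).
Squaring chain: 303; never reaches −1, so base 9 is a Miller–Rabin witness that 851 is composite.

303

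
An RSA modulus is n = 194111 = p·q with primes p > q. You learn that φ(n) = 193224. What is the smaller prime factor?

389

φ(n) = (p−1)(q−1) = n − (p+q) + 1, so p + q = 194111 − 193224 + 1 = 888.
p and q are the roots of t² − 888t + 194111 = 0.
Discriminant: 888² − 4·194111 = 788544 − 776444 = 12100; √12100 = 110.
q = (888 − 110)/2 = 389, p = (888 + 110)/2 = 499.
Check: 389 · 499 = 194111.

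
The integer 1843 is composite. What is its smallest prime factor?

19

1843 is odd.
Digit sum 16, not divisible by 3.
Ends in 3: not divisible by 5.
7: 1843 = 7·263 + 2
11: 1843 = 11·167 + 6
13: 1843 = 13·141 + 10
17: 1843 = 17·108 + 7
19: 1843 = 19·97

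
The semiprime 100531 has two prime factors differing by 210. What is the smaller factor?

229

Since p = q + 210, we have 100531 = q(q + 210), so q² + 210q − 100531 = 0.
Discriminant: 210² + 4·100531 = 44100 + 402124 = 446224; √446224 = 668.
q = (−210 + 668)/2 = 229, and p = q + 210 = 439.
Check: 229 · 439 = 100531.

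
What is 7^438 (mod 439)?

1

7^1 ≡ 7 (mod 439)
7^2 ≡ 7^2 = 49 ≡ 49 (mod 439)
7^4 ≡ 49^2 = 2401 ≡ 206 (mod 439)
7^8 ≡ 206^2 = 42436 ≡ 292 (mod 439)
7^16 ≡ 292^2 = 85264 ≡ 98 (mod 439)
7^32 ≡ 98^2 = 9604 ≡ 385 (mod 439)
7^64 ≡ 385^2 = 148225 ≡ 282 (mod 439)
7^128 ≡ 282^2 = 79524 ≡ 65 (mod 439)
7^256 ≡ 65^2 = 4225 ≡ 274 (mod 439)
438 = 256 + 128 + 32 + 16 + 4 + 2 in binary powers of 2.
So 7^438 ≡ 274 · 65 · 385 · 98 · 206 · 49 ≡ 1 (mod 439).
Since the result is 1, base 7 gives no evidence that 439 is composite.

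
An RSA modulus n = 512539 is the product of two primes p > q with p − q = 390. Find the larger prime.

937

Since p = q + 390, we have 512539 = q(q + 390), so q² + 390q − 512539 = 0.
Discriminant: 390² + 4·512539 = 152100 + 2050156 = 2202256; √2202256 = 1484.
q = (−390 + 1484)/2 = 547, and p = q + 390 = 937.
Check: 547 · 937 = 512539.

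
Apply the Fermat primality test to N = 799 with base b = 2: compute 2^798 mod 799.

2^1 ≡ 2 (mod 799)
2^2 ≡ 2^2 = 4 ≡ 4 (mod 799)
2^4 ≡ 4^2 = 16 ≡ 16 (mod 799)
2^8 ≡ 16^2 = 256 ≡ 256 (mod 799)
2^16 ≡ 256^2 = 65536 ≡ 18 (mod 799)
2^32 ≡ 18^2 = 324 ≡ 324 (mod 799)
2^64 ≡ 324^2 = 104976 ≡ 307 (mod 799)
2^128 ≡ 307^2 = 94249 ≡ 766 (mod 799)
2^256 ≡ 766^2 = 586756 ≡ 290 (mod 799)
2^512 ≡ 290^2 = 84100 ≡ 205 (mod 799)
798 = 512 + 256 + 16 + 8 + 4 + 2 in binary powers of 2.
So 2^798 ≡ 205 · 290 · 18 · 256 · 16 · 4 ≡ 676 (mod 799).
Since 676 ≠ 1, base 2 is a Fermat witness: 799 is composite.

676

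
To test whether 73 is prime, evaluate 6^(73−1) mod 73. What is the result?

1

6^1 ≡ 6 (mod 73)
6^2 ≡ 6^2 = 36 ≡ 36 (mod 73)
6^4 ≡ 36^2 = 1296 ≡ 55 (mod 73)
6^8 ≡ 55^2 = 3025 ≡ 32 (mod 73)
6^16 ≡ 32^2 = 1024 ≡ 2 (mod 73)
6^32 ≡ 2^2 = 4 ≡ 4 (mod 73)
6^64 ≡ 4^2 = 16 ≡ 16 (mod 73)
72 = 64 + 8 in binary powers of 2.
So 6^72 ≡ 16 · 32 ≡ 1 (mod 73).
Since the result is 1, base 6 gives no evidence that 73 is composite.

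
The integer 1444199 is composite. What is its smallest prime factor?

79

1444199 is odd.
Digit sum 32, not divisible by 3.
Ends in 9: not divisible by 5.
7: 1444199 = 7·206314 + 1
11: 1444199 = 11·131290 + 9
13: 1444199 = 13·111092 + 3
17: 1444199 = 17·84952 + 15
19: 1444199 = 19·76010 + 9
23: 1444199 = 23·62791 + 6
29: 1444199 = 29·49799 + 28
31: 1444199 = 31·46587 + 2
37: 1444199 = 37·39032 + 15
41: 1444199 = 41·35224 + 15
43: 1444199 = 43·33586 + 1
47: 1444199 = 47·30727 + 30
53: 1444199 = 53·27249 + 2
59: 1444199 = 59·24477 + 56
61: 1444199 = 61·23675 + 24
67: 1444199 = 67·21555 + 14
71: 1444199 = 71·20340 + 59
73: 1444199 = 73·19783 + 40
79: 1444199 = 79·18281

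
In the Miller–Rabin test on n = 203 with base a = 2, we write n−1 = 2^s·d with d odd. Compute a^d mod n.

137

203 − 1 = 202 = 2^1 · 101, so d = 101.
2^1 ≡ 2 (mod 203)
2^2 ≡ 2^2 = 4 ≡ 4 (mod 203)
2^4 ≡ 4^2 = 16 ≡ 16 (mod 203)
2^8 ≡ 16^2 = 256 ≡ 53 (mod 203)
2^16 ≡ 53^2 = 2809 ≡ 170 (mod 203)
2^32 ≡ 170^2 = 28900 ≡ 74 (mod 203)
2^64 ≡ 74^2 = 5476 ≡ 198 (mod 203)
101 = 64 + 32 + 4 + 1 in binary powers of 2.
So 2^101 ≡ 198 · 74 · 16 · 2 ≡ 137 (mod 203).
Squaring chain: 137; never reaches −1, so base 2 is a Miller–Rabin witness that 203 is composite.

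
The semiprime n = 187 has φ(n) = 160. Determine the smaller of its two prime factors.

11

φ(n) = (p−1)(q−1) = n − (p+q) + 1, so p + q = 187 − 160 + 1 = 28.
p and q are the roots of t² − 28t + 187 = 0.
Discriminant: 28² − 4·187 = 784 − 748 = 36; √36 = 6.
q = (28 − 6)/2 = 11, p = (28 + 6)/2 = 17.
Check: 11 · 17 = 187.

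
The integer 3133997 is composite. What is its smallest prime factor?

61

3133997 is odd.
Digit sum 35, not divisible by 3.
Ends in 7: not divisible by 5.
7: 3133997 = 7·447713 + 6
11: 3133997 = 11·284908 + 9
13: 3133997 = 13·241076 + 9
17: 3133997 = 17·184352 + 13
19: 3133997 = 19·164947 + 4
23: 3133997 = 23·136260 + 17
29: 3133997 = 29·108068 + 25
31: 3133997 = 31·101096 + 21
37: 3133997 = 37·84702 + 23
41: 3133997 = 41·76438 + 39
43: 3133997 = 43·72883 + 28
47: 3133997 = 47·66680 + 37
53: 3133997 = 53·59132 + 1
59: 3133997 = 59·53118 + 35
61: 3133997 = 61·51377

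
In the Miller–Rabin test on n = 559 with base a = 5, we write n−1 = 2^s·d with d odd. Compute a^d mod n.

559 − 1 = 558 = 2^1 · 279, so d = 279.
5^1 ≡ 5 (mod 559)
5^2 ≡ 5^2 = 25 ≡ 25 (mod 559)
5^4 ≡ 25^2 = 625 ≡ 66 (mod 559)
5^8 ≡ 66^2 = 4356 ≡ 443 (mod 559)
5^16 ≡ 443^2 = 196249 ≡ 40 (mod 559)
5^32 ≡ 40^2 = 1600 ≡ 482 (mod 559)
5^64 ≡ 482^2 = 232324 ≡ 339 (mod 559)
5^128 ≡ 339^2 = 114921 ≡ 326 (mod 559)
5^256 ≡ 326^2 = 106276 ≡ 66 (mod 559)
279 = 256 + 16 + 4 + 2 + 1 in binary powers of 2.
So 5^279 ≡ 66 · 40 · 66 · 25 · 5 ≡ 242 (mod 559).
Squaring chain: 242; never reaches −1, so base 5 is a Miller–Rabin witness that 559 is composite.

242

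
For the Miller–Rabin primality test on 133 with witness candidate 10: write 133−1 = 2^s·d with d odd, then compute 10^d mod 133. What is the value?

27

133 − 1 = 132 = 2^2 · 33, so d = 33.
10^1 ≡ 10 (mod 133)
10^2 ≡ 10^2 = 100 ≡ 100 (mod 133)
10^4 ≡ 100^2 = 10000 ≡ 25 (mod 133)
10^8 ≡ 25^2 = 625 ≡ 93 (mod 133)
10^16 ≡ 93^2 = 8649 ≡ 4 (mod 133)
10^32 ≡ 4^2 = 16 ≡ 16 (mod 133)
33 = 32 + 1 in binary powers of 2.
So 10^33 ≡ 16 · 10 ≡ 27 (mod 133).
Squaring chain: 27 → 64; never reaches −1, so base 10 is a Miller–Rabin witness that 133 is composite.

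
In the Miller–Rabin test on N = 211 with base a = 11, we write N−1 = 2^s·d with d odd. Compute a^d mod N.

1

211 − 1 = 210 = 2^1 · 105, so d = 105.
11^1 ≡ 11 (mod 211)
11^2 ≡ 11^2 = 121 ≡ 121 (mod 211)
11^4 ≡ 121^2 = 14641 ≡ 82 (mod 211)
11^8 ≡ 82^2 = 6724 ≡ 183 (mod 211)
11^16 ≡ 183^2 = 33489 ≡ 151 (mod 211)
11^32 ≡ 151^2 = 22801 ≡ 13 (mod 211)
11^64 ≡ 13^2 = 169 ≡ 169 (mod 211)
105 = 64 + 32 + 8 + 1 in binary powers of 2.
So 11^105 ≡ 169 · 13 · 183 · 11 ≡ 1 (mod 211).
Since 11^d ≡ 1 (mod 211), base 11 does not prove 211 composite.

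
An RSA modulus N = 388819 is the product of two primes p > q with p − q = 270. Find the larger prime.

773

Since p = q + 270, we have 388819 = q(q + 270), so q² + 270q − 388819 = 0.
Discriminant: 270² + 4·388819 = 72900 + 1555276 = 1628176; √1628176 = 1276.
q = (−270 + 1276)/2 = 503, and p = q + 270 = 773.
Check: 503 · 773 = 388819.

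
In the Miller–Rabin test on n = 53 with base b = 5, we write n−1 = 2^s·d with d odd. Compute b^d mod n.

23

53 − 1 = 52 = 2^2 · 13, so d = 13.
5^1 ≡ 5 (mod 53)
5^2 ≡ 5^2 = 25 ≡ 25 (mod 53)
5^4 ≡ 25^2 = 625 ≡ 42 (mod 53)
5^8 ≡ 42^2 = 1764 ≡ 15 (mod 53)
13 = 8 + 4 + 1 in binary powers of 2.
So 5^13 ≡ 15 · 42 · 5 ≡ 23 (mod 53).
Squaring chain: 23 → 52; reaches −1, so base 5 does not prove 53 composite.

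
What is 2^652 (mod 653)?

1

2^1 ≡ 2 (mod 653)
2^2 ≡ 2^2 = 4 ≡ 4 (mod 653)
2^4 ≡ 4^2 = 16 ≡ 16 (mod 653)
2^8 ≡ 16^2 = 256 ≡ 256 (mod 653)
2^16 ≡ 256^2 = 65536 ≡ 236 (mod 653)
2^32 ≡ 236^2 = 55696 ≡ 191 (mod 653)
2^64 ≡ 191^2 = 36481 ≡ 566 (mod 653)
2^128 ≡ 566^2 = 320356 ≡ 386 (mod 653)
2^256 ≡ 386^2 = 148996 ≡ 112 (mod 653)
2^512 ≡ 112^2 = 12544 ≡ 137 (mod 653)
652 = 512 + 128 + 8 + 4 in binary powers of 2.
So 2^652 ≡ 137 · 386 · 256 · 16 ≡ 1 (mod 653).
Since the result is 1, base 2 gives no evidence that 653 is composite.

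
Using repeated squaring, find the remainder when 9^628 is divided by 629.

16

9^1 ≡ 9 (mod 629)
9^2 ≡ 9^2 = 81 ≡ 81 (mod 629)
9^4 ≡ 81^2 = 6561 ≡ 271 (mod 629)
9^8 ≡ 271^2 = 73441 ≡ 477 (mod 629)
9^16 ≡ 477^2 = 227529 ≡ 460 (mod 629)
9^32 ≡ 460^2 = 211600 ≡ 256 (mod 629)
9^64 ≡ 256^2 = 65536 ≡ 120 (mod 629)
9^128 ≡ 120^2 = 14400 ≡ 562 (mod 629)
9^256 ≡ 562^2 = 315844 ≡ 86 (mod 629)
9^512 ≡ 86^2 = 7396 ≡ 477 (mod 629)
628 = 512 + 64 + 32 + 16 + 4 in binary powers of 2.
So 9^628 ≡ 477 · 120 · 256 · 460 · 271 ≡ 16 (mod 629).
Since 16 ≠ 1, base 9 is a Fermat witness: 629 is composite.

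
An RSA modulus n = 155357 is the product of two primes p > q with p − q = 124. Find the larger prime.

461

Since p = q + 124, we have 155357 = q(q + 124), so q² + 124q − 155357 = 0.
Discriminant: 124² + 4·155357 = 15376 + 621428 = 636804; √636804 = 798.
q = (−124 + 798)/2 = 337, and p = q + 124 = 461.
Check: 337 · 461 = 155357.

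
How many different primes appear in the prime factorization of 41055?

5

41055 = 3 · 13685
13685 = 5 · 2737
2737 = 7 · 391
391 = 17 · 23
41055 = 3 · 5 · 7 · 17 · 23, which has 5 distinct prime factors.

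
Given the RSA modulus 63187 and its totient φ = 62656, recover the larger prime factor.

φ(n) = (p−1)(q−1) = n − (p+q) + 1, so p + q = 63187 − 62656 + 1 = 532.
p and q are the roots of t² − 532t + 63187 = 0.
Discriminant: 532² − 4·63187 = 283024 − 252748 = 30276; √30276 = 174.
q = (532 − 174)/2 = 179, p = (532 + 174)/2 = 353.
Check: 179 · 353 = 63187.

353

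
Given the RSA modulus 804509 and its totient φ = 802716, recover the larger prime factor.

φ(n) = (p−1)(q−1) = n − (p+q) + 1, so p + q = 804509 − 802716 + 1 = 1794.
p and q are the roots of t² − 1794t + 804509 = 0.
Discriminant: 1794² − 4·804509 = 3218436 − 3218036 = 400; √400 = 20.
q = (1794 − 20)/2 = 887, p = (1794 + 20)/2 = 907.
Check: 887 · 907 = 804509.

907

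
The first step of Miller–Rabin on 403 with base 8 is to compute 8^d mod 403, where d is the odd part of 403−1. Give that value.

403 − 1 = 402 = 2^1 · 201, so d = 201.
8^1 ≡ 8 (mod 403)
8^2 ≡ 8^2 = 64 ≡ 64 (mod 403)
8^4 ≡ 64^2 = 4096 ≡ 66 (mod 403)
8^8 ≡ 66^2 = 4356 ≡ 326 (mod 403)
8^16 ≡ 326^2 = 106276 ≡ 287 (mod 403)
8^32 ≡ 287^2 = 82369 ≡ 157 (mod 403)
8^64 ≡ 157^2 = 24649 ≡ 66 (mod 403)
8^128 ≡ 66^2 = 4356 ≡ 326 (mod 403)
201 = 128 + 64 + 8 + 1 in binary powers of 2.
So 8^201 ≡ 326 · 66 · 326 · 8 ≡ 8 (mod 403).
Squaring chain: 8; never reaches −1, so base 8 is a Miller–Rabin witness that 403 is composite.

8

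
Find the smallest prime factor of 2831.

19

2831 is odd.
Digit sum 14, not divisible by 3.
Ends in 1: not divisible by 5.
7: 2831 = 7·404 + 3
11: 2831 = 11·257 + 4
13: 2831 = 13·217 + 10
17: 2831 = 17·166 + 9
19: 2831 = 19·149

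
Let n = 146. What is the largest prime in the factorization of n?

146 = 2 · 73
73 is prime.
So 146 = 2 · 73; the largest prime factor is 73.

73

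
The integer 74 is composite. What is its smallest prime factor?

2

74 is even: 2 divides it.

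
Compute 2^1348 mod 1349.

2^1 ≡ 2 (mod 1349)
2^2 ≡ 2^2 = 4 ≡ 4 (mod 1349)
2^4 ≡ 4^2 = 16 ≡ 16 (mod 1349)
2^8 ≡ 16^2 = 256 ≡ 256 (mod 1349)
2^16 ≡ 256^2 = 65536 ≡ 784 (mod 1349)
2^32 ≡ 784^2 = 614656 ≡ 861 (mod 1349)
2^64 ≡ 861^2 = 741321 ≡ 720 (mod 1349)
2^128 ≡ 720^2 = 518400 ≡ 384 (mod 1349)
2^256 ≡ 384^2 = 147456 ≡ 415 (mod 1349)
2^512 ≡ 415^2 = 172225 ≡ 902 (mod 1349)
2^1024 ≡ 902^2 = 813604 ≡ 157 (mod 1349)
1348 = 1024 + 256 + 64 + 4 in binary powers of 2.
So 2^1348 ≡ 157 · 415 · 720 · 16 ≡ 651 (mod 1349).
Since 651 ≠ 1, base 2 is a Fermat witness: 1349 is composite.

651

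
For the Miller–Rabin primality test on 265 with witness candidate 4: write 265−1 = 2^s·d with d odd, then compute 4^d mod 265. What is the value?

219

265 − 1 = 264 = 2^3 · 33, so d = 33.
4^1 ≡ 4 (mod 265)
4^2 ≡ 4^2 = 16 ≡ 16 (mod 265)
4^4 ≡ 16^2 = 256 ≡ 256 (mod 265)
4^8 ≡ 256^2 = 65536 ≡ 81 (mod 265)
4^16 ≡ 81^2 = 6561 ≡ 201 (mod 265)
4^32 ≡ 201^2 = 40401 ≡ 121 (mod 265)
33 = 32 + 1 in binary powers of 2.
So 4^33 ≡ 121 · 4 ≡ 219 (mod 265).
Squaring chain: 219 → 261 → 16; never reaches −1, so base 4 is a Miller–Rabin witness that 265 is composite.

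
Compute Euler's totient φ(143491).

Factor: 143491 = 43 · 47 · 71.
φ(143491) = (43−1) · (47−1) · (71−1) = 42 · 46 · 70 = 135240.

135240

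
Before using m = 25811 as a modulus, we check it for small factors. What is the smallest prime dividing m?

53

25811 is odd.
Digit sum 17, not divisible by 3.
Ends in 1: not divisible by 5.
7: 25811 = 7·3687 + 2
11: 25811 = 11·2346 + 5
13: 25811 = 13·1985 + 6
17: 25811 = 17·1518 + 5
19: 25811 = 19·1358 + 9
23: 25811 = 23·1122 + 5
29: 25811 = 29·890 + 1
31: 25811 = 31·832 + 19
37: 25811 = 37·697 + 22
41: 25811 = 41·629 + 22
43: 25811 = 43·600 + 11
47: 25811 = 47·549 + 8
53: 25811 = 53·487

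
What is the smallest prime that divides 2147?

19

2147 is odd.
Digit sum 14, not divisible by 3.
Ends in 7: not divisible by 5.
7: 2147 = 7·306 + 5
11: 2147 = 11·195 + 2
13: 2147 = 13·165 + 2
17: 2147 = 17·126 + 5
19: 2147 = 19·113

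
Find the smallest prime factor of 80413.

97

80413 is odd.
Digit sum 16, not divisible by 3.
Ends in 3: not divisible by 5.
7: 80413 = 7·11487 + 4
11: 80413 = 11·7310 + 3
13: 80413 = 13·6185 + 8
17: 80413 = 17·4730 + 3
19: 80413 = 19·4232 + 5
23: 80413 = 23·3496 + 5
29: 80413 = 29·2772 + 25
31: 80413 = 31·2593 + 30
37: 80413 = 37·2173 + 12
41: 80413 = 41·1961 + 12
43: 80413 = 43·1870 + 3
47: 80413 = 47·1710 + 43
53: 80413 = 53·1517 + 12
59: 80413 = 59·1362 + 55
61: 80413 = 61·1318 + 15
67: 80413 = 67·1200 + 13
71: 80413 = 71·1132 + 41
73: 80413 = 73·1101 + 40
79: 80413 = 79·1017 + 70
83: 80413 = 83·968 + 69
89: 80413 = 89·903 + 46
97: 80413 = 97·829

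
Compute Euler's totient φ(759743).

732888

Factor: 759743 = 59 · 79 · 163.
φ(759743) = (59−1) · (79−1) · (163−1) = 58 · 78 · 162 = 732888.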